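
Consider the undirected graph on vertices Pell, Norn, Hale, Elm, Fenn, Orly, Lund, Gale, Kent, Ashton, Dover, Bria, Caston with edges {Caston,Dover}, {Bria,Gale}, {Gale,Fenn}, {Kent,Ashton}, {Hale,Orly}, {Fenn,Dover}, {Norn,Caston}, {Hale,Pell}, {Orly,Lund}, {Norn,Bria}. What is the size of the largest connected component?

Elm is isolated — a component by itself.
Starting from Kent we can reach Kent, Ashton. That is one component of size 2.
Starting from Hale we can reach Hale, Lund, Orly, Pell. That is one component of size 4.
Starting from Bria we can reach Bria, Fenn, Gale, Norn, Dover, Caston. That is one component of size 6.
The largest has 6 vertices.

6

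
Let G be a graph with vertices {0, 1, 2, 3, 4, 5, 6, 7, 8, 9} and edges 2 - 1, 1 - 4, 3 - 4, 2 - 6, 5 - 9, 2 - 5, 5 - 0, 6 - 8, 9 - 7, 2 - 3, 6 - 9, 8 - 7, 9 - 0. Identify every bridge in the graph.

none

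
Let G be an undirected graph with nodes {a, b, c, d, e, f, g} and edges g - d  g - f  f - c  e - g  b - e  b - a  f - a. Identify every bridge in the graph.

The edges on the cycle b-e-g-f-a-b are not bridges since each lies on that cycle.
But removing f - c disconnects f from c; removing g - d disconnects g from d — these are bridges.

c-f, d-g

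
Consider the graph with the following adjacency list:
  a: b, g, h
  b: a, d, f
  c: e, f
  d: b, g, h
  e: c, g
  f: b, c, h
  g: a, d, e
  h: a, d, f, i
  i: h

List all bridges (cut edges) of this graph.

The edges on the cycle h-f-c-e-g-d-h are not bridges since each lies on that cycle.
But removing h-i disconnects h from i — this is a bridge.

h-i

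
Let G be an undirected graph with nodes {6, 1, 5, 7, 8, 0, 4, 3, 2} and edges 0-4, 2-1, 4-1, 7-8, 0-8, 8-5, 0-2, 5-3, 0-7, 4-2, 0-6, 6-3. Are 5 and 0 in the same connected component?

Yes

From 5 we can reach 0, 1, 2, 3, 4, 5, 6, 7, 8, which includes 0.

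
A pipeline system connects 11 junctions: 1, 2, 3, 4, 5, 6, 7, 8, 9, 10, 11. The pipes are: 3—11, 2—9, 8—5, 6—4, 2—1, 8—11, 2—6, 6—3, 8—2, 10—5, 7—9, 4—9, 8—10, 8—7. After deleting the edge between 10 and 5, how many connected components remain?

10 and 5 are still connected via 10-8-5, so the component count stays at 1.

1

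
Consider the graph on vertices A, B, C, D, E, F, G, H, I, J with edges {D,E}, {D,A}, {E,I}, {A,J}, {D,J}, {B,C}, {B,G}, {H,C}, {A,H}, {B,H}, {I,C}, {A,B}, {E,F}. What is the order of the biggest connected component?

Starting from A we can reach A, B, C, D, E, F, G, H, I, J. That is one component of size 10.
The largest has 10 vertices.

10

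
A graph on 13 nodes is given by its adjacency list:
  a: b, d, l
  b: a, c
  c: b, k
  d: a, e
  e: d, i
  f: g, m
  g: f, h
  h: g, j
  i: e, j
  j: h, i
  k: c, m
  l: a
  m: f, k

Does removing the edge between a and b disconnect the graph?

No

After removing a-b, the path a-d-e-i-j-h-g-f-m-k-c-b still connects them, so the edge is not a bridge.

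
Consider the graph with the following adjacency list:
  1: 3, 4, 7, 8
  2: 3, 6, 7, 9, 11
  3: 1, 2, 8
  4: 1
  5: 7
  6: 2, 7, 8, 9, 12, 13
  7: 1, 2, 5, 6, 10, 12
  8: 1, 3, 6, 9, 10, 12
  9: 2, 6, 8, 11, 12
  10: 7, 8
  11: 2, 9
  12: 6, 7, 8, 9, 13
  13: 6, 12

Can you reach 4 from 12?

Yes

From 12 we can reach 1, 2, 3, 4, 5, 6, 7, 8, 9, 10, 11, 12, 13, which includes 4.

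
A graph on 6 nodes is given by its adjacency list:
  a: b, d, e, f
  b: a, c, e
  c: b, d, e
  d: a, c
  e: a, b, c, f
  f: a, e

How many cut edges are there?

The edges on the cycle b-a-d-c-b are not bridges since each lies on that cycle.
Every edge lies on some cycle, so there are no bridges.

0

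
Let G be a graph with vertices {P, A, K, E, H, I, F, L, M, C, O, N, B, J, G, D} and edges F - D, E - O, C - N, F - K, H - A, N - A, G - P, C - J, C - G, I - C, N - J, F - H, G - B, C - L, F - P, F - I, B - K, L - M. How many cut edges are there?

4

The edges on the cycle F-I-C-G-B-K-F are not bridges since each lies on that cycle.
But removing E - O disconnects E from O; removing L - C disconnects L from C; removing D - F disconnects D from F; removing M - L disconnects M from L — these are bridges.
That makes 4 bridges.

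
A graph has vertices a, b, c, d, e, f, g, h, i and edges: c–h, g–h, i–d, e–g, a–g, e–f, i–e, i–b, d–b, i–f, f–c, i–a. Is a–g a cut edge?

No

After removing a–g, the path a-i-e-g still connects them, so the edge is not a bridge.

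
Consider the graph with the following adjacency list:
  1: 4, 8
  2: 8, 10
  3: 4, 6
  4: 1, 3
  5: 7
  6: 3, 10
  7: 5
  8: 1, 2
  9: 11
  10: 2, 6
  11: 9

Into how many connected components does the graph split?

Starting from 9 we can reach 9, 11. That is one component of size 2.
Starting from 5 we can reach 5, 7. That is one component of size 2.
Starting from 1 we can reach 1, 2, 3, 4, 6, 8, 10. That is one component of size 7.
Total: 3 components.

3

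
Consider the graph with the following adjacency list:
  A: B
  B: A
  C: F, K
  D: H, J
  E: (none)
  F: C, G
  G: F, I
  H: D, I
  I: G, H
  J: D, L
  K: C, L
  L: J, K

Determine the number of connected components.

3

E is isolated — a component by itself.
Starting from A we can reach A, B. That is one component of size 2.
Starting from C we can reach C, D, F, G, H, I, J, K, L. That is one component of size 9.
Total: 3 components.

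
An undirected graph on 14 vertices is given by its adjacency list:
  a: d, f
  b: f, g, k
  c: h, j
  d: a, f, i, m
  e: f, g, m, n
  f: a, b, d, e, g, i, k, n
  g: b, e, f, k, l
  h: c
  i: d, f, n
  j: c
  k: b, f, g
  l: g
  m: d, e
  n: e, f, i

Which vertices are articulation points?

c, g

Removing c increases the component count from 2 to 3, so c is a cut vertex.
Removing g increases the component count from 2 to 3, so g is a cut vertex.
By contrast removing k leaves 2 components; it is not a cut vertex. No other vertex is a cut vertex either.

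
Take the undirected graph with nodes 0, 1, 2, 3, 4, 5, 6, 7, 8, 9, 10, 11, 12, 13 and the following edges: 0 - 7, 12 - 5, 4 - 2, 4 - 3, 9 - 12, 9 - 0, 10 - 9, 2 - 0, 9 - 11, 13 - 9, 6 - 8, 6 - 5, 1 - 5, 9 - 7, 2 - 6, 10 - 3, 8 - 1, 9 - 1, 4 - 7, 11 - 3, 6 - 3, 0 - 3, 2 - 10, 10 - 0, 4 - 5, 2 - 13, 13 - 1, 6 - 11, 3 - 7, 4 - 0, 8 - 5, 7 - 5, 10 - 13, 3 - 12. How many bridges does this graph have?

0

The edges on the cycle 2-6-11-9-10-2 are not bridges since each lies on that cycle.
Every edge lies on some cycle, so there are no bridges.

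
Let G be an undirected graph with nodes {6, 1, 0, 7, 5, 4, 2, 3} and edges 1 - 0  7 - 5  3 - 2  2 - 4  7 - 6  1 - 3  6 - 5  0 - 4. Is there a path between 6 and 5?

Yes

From 6 we can reach 5, 6, 7, which includes 5.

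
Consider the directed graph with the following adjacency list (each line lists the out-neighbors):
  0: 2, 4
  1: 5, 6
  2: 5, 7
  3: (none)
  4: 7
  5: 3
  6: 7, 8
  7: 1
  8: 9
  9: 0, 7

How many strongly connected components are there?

3

{0, 1, 2, 4, 6, 7, 8, 9} are all mutually reachable — one SCC of size 8.
{5} is an SCC by itself.
{3} is an SCC by itself.
That gives 3 strongly connected components.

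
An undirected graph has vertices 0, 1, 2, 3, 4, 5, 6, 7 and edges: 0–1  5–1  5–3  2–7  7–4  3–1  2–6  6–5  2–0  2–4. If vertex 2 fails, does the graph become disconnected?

Yes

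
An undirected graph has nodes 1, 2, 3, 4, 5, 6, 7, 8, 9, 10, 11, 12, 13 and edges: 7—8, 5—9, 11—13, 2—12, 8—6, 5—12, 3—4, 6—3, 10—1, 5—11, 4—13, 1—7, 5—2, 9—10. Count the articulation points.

1

Removing 5 increases the component count from 1 to 2, so 5 is a cut vertex.
By contrast removing 8 leaves 1 component; it is not a cut vertex. No other vertex is a cut vertex either.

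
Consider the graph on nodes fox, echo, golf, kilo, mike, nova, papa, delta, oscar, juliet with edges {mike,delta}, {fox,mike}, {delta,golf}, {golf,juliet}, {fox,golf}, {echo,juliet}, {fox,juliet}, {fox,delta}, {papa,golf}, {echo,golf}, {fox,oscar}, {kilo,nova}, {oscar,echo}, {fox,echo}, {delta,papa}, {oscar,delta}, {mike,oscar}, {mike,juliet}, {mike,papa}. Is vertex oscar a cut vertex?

No

Deleting oscar leaves 2 components (was 2), so oscar is not a cut vertex.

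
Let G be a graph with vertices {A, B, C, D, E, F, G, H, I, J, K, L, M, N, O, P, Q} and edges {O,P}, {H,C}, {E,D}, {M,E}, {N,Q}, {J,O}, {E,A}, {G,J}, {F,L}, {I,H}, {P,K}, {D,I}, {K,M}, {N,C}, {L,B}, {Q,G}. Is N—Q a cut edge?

After removing N—Q, the path N-C-H-I-D-E-M-K-P-O-J-G-Q still connects them, so the edge is not a bridge.

No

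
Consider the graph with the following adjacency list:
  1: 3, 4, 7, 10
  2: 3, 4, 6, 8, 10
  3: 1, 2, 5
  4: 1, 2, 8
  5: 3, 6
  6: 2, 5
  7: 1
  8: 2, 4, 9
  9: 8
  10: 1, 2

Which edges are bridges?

1-7, 8-9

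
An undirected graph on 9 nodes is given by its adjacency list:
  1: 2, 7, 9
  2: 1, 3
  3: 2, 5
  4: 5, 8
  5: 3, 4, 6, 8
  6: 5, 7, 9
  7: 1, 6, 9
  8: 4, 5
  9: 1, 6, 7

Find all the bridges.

none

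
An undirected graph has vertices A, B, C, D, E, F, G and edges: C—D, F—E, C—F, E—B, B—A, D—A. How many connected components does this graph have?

G is isolated — a component by itself.
Starting from A we can reach A, B, C, D, E, F. That is one component of size 6.
Total: 2 components.

2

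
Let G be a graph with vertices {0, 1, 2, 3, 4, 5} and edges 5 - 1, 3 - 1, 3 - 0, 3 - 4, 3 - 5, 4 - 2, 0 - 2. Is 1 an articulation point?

Deleting 1 leaves 1 component (was 1) (its neighbors 3, 5 remain connected to each other), so 1 is not a cut vertex.

No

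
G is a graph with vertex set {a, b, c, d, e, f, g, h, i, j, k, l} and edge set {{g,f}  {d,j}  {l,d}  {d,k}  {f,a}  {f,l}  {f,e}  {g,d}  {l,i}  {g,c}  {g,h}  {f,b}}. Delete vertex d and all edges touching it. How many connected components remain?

3

With d gone, the remaining components are: {j}; {k}; {a, b, c, e, f, g, h, i, l}.
That is 3 components.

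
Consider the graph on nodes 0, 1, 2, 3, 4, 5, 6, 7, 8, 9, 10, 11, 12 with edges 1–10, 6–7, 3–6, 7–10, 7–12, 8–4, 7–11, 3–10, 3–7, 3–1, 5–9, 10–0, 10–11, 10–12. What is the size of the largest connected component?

2 is isolated — a component by itself.
Starting from 4 we can reach 4, 8. That is one component of size 2.
Starting from 5 we can reach 5, 9. That is one component of size 2.
Starting from 0 we can reach 0, 1, 3, 6, 7, 10, 11, 12. That is one component of size 8.
The largest has 8 vertices.

8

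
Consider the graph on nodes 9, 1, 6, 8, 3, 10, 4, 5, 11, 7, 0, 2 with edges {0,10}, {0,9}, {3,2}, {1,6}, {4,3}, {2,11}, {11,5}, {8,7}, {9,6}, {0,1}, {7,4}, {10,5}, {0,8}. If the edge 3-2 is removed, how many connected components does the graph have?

3 and 2 are still connected via 3-4-7-8-0-10-5-11-2, so the component count stays at 1.

1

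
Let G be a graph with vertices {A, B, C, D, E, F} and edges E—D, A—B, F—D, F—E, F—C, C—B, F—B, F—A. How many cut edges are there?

The edges on the cycle F-E-D-F are not bridges since each lies on that cycle.
Every edge lies on some cycle, so there are no bridges.

0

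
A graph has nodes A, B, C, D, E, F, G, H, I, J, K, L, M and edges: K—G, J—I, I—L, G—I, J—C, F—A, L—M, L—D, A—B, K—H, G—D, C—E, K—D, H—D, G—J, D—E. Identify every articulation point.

Removing A increases the component count from 2 to 3, so A is a cut vertex.
Removing L increases the component count from 2 to 3, so L is a cut vertex.
By contrast removing I leaves 2 components; it is not a cut vertex. No other vertex is a cut vertex either.

A, L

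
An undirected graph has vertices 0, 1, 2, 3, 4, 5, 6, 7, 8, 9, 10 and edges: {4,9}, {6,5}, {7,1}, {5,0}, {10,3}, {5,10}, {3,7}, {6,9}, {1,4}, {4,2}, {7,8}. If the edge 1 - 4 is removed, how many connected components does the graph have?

1

1 and 4 are still connected via 1-7-3-10-5-6-9-4, so the component count stays at 1.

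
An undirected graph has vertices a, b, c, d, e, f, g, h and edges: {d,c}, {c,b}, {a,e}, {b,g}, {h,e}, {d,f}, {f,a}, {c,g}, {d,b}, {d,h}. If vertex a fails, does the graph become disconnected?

Deleting a leaves 1 component (was 1) (its neighbors e, f remain connected to each other), so a is not a cut vertex.

No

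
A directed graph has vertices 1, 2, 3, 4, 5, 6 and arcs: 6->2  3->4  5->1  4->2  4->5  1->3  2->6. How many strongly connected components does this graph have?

{1, 3, 4, 5} are all mutually reachable — one SCC of size 4.
{2, 6} are all mutually reachable — one SCC of size 2.
That gives 2 strongly connected components.

2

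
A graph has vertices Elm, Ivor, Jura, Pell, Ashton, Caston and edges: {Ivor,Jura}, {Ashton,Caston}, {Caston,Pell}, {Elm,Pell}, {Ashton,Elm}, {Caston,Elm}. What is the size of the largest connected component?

4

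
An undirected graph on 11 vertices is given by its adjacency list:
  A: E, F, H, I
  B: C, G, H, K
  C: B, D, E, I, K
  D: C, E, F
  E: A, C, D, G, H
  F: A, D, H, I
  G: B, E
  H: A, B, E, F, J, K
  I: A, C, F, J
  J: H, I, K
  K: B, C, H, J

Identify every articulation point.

Removing I, for instance, still leaves 1 component. No single vertex removal increases the component count — the graph has no articulation points.

none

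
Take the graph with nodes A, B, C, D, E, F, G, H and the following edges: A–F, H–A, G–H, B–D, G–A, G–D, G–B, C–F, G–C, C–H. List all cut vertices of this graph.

G

Removing G increases the component count from 2 to 3, so G is a cut vertex.
By contrast removing H leaves 2 components; it is not a cut vertex. No other vertex is a cut vertex either.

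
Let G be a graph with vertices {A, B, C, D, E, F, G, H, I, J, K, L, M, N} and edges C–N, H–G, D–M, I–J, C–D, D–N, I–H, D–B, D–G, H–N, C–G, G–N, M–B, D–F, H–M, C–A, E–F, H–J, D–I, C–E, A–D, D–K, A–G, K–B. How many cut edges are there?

0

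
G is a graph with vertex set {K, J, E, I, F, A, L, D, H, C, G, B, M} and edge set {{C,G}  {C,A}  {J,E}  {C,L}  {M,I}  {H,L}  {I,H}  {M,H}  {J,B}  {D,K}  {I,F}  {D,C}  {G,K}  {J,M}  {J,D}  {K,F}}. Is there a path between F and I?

From F we can reach A, B, C, D, E, F, G, H, I, J, K, L, M, which includes I.

Yes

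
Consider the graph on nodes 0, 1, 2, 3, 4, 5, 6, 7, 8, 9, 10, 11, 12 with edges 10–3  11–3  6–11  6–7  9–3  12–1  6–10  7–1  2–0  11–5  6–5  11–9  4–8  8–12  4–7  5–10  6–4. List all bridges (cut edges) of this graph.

0-2

The edges on the cycle 11-9-3-11 are not bridges since each lies on that cycle.
But removing 2–0 disconnects 2 from 0 — this is a bridge.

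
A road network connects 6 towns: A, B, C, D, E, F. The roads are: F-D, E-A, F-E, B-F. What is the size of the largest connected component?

5

C is isolated — a component by itself.
Starting from A we can reach A, B, D, E, F. That is one component of size 5.
The largest has 5 vertices.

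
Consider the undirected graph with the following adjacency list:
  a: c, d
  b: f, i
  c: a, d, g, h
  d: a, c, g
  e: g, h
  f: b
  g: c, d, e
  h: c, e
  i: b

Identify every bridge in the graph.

The edges on the cycle c-h-e-g-c are not bridges since each lies on that cycle.
But removing i-b disconnects i from b; removing f-b disconnects f from b — these are bridges.

b-f, b-i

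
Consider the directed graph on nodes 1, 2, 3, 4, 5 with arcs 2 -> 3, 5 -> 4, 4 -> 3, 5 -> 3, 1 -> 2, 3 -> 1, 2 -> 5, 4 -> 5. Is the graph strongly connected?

Yes

From 1 we can reach every vertex (1, 2, 3, 4, 5), and every vertex can reach 1 (1, 2, 3, 4, 5). So the whole graph is one strongly connected component.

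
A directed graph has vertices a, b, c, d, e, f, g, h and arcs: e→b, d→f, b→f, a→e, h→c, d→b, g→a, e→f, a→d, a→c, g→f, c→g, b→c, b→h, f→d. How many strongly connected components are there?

{a, b, c, d, e, f, g, h} are all mutually reachable — one SCC of size 8.
That gives 1 strongly connected component.

1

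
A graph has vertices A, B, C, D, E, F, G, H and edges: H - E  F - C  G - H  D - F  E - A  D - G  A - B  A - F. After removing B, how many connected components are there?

With B gone, the remaining components are: {A, C, D, E, F, G, H}.
That is 1 component.

1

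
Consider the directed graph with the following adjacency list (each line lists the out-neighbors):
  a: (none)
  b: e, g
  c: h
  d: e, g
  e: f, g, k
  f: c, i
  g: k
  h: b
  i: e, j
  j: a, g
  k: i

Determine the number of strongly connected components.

3

{b, c, e, f, g, h, i, j, k} are all mutually reachable — one SCC of size 9.
{d} is an SCC by itself.
{a} is an SCC by itself.
That gives 3 strongly connected components.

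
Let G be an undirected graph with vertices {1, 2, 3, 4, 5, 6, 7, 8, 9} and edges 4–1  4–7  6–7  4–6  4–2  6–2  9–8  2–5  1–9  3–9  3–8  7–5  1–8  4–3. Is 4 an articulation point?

Deleting 4 raises the number of components from 1 to 2, so 4 is a cut vertex.

Yes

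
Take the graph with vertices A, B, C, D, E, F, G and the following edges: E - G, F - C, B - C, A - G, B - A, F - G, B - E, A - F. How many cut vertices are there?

Removing E, for instance, still leaves 2 components. No single vertex removal increases the component count — the graph has no articulation points.

0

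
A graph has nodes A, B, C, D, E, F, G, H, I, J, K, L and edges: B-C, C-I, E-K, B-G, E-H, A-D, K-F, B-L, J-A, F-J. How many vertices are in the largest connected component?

Starting from B we can reach B, C, G, I, L. That is one component of size 5.
Starting from A we can reach A, D, E, F, H, J, K. That is one component of size 7.
The largest has 7 vertices.

7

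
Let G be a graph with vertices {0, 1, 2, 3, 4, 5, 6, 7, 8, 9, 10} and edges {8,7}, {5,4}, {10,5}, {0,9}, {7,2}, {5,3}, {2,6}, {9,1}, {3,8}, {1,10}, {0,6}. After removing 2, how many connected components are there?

With 2 gone, the remaining components are: {0, 1, 3, 4, 5, 6, 7, 8, 9, 10}.
That is 1 component.

1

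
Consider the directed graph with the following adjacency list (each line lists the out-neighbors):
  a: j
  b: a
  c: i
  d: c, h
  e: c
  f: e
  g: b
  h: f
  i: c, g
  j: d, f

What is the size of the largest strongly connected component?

10

{a, b, c, d, e, f, g, h, i, j} are all mutually reachable — one SCC of size 10.
The largest has 10 vertices.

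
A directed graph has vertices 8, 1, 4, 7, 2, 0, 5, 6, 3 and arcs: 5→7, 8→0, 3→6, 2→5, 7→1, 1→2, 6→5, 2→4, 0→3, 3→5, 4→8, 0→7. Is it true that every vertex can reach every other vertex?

From 5 we can reach every vertex (0, 1, 2, 3, 4, 5, 6, 7, 8), and every vertex can reach 5 (0, 1, 2, 3, 4, 5, 6, 7, 8). So the whole graph is one strongly connected component.

Yes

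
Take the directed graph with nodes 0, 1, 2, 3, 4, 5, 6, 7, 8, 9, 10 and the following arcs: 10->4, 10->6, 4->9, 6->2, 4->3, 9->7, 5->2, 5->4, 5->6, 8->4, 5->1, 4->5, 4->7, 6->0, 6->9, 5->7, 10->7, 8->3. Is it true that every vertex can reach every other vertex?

No

There is no directed path from 3 to 6, so the graph is not strongly connected.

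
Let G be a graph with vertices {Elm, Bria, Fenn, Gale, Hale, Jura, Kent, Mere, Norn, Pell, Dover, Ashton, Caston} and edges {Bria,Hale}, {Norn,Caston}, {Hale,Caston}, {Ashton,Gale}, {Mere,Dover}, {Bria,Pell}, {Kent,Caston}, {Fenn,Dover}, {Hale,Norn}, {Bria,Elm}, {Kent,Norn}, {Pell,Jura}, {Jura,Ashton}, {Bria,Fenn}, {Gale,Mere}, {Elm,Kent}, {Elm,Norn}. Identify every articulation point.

Bria

Removing Bria increases the component count from 1 to 2, so Bria is a cut vertex.
By contrast removing Norn leaves 1 component; it is not a cut vertex. No other vertex is a cut vertex either.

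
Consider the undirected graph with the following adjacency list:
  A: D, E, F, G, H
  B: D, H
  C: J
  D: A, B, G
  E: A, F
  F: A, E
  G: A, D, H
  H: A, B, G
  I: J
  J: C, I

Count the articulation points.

2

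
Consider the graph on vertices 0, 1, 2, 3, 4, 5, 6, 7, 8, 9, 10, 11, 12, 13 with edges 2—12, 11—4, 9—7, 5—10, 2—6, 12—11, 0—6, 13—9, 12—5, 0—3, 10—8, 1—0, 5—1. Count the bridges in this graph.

7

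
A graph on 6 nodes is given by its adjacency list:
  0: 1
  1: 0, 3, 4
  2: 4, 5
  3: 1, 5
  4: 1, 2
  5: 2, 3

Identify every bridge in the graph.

The edges on the cycle 2-4-1-3-5-2 are not bridges since each lies on that cycle.
But removing 1-0 disconnects 1 from 0 — this is a bridge.

0-1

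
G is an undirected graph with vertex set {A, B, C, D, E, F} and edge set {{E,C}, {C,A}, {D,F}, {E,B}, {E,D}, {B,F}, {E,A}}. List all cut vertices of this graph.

E

Removing E increases the component count from 1 to 2, so E is a cut vertex.
By contrast removing B leaves 1 component; it is not a cut vertex. No other vertex is a cut vertex either.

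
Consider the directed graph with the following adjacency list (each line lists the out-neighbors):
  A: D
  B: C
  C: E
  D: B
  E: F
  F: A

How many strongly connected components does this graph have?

{A, B, C, D, E, F} are all mutually reachable — one SCC of size 6.
That gives 1 strongly connected component.

1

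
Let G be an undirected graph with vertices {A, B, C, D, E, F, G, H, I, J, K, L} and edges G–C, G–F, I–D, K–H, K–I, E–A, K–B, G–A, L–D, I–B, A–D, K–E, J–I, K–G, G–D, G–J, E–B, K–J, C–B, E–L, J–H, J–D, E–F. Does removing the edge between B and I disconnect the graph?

No

After removing B–I, the path B-K-I still connects them, so the edge is not a bridge.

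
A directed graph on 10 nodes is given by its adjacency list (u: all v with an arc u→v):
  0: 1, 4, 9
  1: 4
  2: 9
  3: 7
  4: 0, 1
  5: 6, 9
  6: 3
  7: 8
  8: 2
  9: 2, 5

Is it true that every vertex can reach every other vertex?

There is no directed path from 7 to 4, so the graph is not strongly connected.

No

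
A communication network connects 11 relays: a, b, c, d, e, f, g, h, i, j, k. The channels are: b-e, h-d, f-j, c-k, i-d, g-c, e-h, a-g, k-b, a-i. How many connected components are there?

2

Starting from f we can reach f, j. That is one component of size 2.
Starting from a we can reach a, b, c, d, e, g, h, i, k. That is one component of size 9.
Total: 2 components.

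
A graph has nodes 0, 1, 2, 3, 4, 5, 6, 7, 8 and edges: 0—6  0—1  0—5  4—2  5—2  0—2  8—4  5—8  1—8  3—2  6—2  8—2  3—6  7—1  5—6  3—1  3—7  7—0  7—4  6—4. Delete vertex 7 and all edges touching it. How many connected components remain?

With 7 gone, the remaining components are: {0, 1, 2, 3, 4, 5, 6, 8}.
That is 1 component.

1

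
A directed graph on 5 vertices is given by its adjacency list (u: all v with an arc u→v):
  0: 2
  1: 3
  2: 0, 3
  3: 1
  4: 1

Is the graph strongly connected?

There is no directed path from 2 to 4, so the graph is not strongly connected.

No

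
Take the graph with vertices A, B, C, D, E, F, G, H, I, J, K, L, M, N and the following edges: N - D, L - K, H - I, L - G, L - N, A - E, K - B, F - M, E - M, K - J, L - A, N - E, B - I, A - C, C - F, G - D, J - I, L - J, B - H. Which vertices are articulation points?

Removing L increases the component count from 1 to 2, so L is a cut vertex.
By contrast removing E leaves 1 component; it is not a cut vertex. No other vertex is a cut vertex either.

L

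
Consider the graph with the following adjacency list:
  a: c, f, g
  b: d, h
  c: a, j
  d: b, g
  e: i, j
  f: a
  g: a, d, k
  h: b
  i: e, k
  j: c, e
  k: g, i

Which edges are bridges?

The edges on the cycle i-k-g-a-c-j-e-i are not bridges since each lies on that cycle.
But removing f-a disconnects f from a; removing g-d disconnects g from d; removing b-h disconnects b from h; removing b-d disconnects b from d — these are bridges.

a-f, b-d, b-h, d-g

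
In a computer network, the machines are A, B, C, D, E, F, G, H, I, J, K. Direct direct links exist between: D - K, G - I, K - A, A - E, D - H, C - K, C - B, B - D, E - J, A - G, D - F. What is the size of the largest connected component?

Starting from A we can reach A, B, C, D, E, F, G, H, I, J, K. That is one component of size 11.
The largest has 11 vertices.

11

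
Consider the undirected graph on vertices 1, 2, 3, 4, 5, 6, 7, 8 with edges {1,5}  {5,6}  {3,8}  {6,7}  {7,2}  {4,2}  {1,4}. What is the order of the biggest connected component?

Starting from 3 we can reach 3, 8. That is one component of size 2.
Starting from 1 we can reach 1, 2, 4, 5, 6, 7. That is one component of size 6.
The largest has 6 vertices.

6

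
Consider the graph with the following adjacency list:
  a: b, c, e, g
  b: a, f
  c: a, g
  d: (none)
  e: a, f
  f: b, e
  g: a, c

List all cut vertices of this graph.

Removing a increases the component count from 2 to 3, so a is a cut vertex.
By contrast removing c leaves 2 components; it is not a cut vertex. No other vertex is a cut vertex either.

a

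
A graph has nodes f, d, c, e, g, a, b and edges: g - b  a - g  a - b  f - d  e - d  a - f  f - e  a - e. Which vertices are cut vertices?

a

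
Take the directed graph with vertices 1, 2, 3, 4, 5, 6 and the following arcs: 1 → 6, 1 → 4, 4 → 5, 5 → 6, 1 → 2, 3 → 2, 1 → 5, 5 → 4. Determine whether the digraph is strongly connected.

No

There is no directed path from 3 to 5, so the graph is not strongly connected.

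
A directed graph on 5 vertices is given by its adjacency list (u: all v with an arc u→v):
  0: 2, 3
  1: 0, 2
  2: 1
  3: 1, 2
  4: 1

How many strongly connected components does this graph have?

{0, 1, 2, 3} are all mutually reachable — one SCC of size 4.
{4} is an SCC by itself.
That gives 2 strongly connected components.

2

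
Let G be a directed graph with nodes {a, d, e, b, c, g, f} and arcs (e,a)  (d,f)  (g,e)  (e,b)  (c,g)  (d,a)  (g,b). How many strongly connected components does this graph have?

{d} is an SCC by itself.
{b} is an SCC by itself.
{c} is an SCC by itself.
{g} is an SCC by itself.
{a} is an SCC by itself.
(and 2 more singleton SCCs)
That gives 7 strongly connected components.

7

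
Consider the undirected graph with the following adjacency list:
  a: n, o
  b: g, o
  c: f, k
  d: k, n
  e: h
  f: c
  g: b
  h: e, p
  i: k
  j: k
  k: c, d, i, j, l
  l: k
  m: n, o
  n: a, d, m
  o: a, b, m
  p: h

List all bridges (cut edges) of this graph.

b-g, b-o, c-f, c-k, d-k, d-n, e-h, h-p, i-k, j-k, k-l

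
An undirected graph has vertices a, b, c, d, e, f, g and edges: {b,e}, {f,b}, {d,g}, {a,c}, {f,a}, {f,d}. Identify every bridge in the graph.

a-c, a-f, b-e, b-f, d-f, d-g

removing d - f disconnects d from f; removing e - b disconnects e from b; removing b - f disconnects b from f; removing d - g disconnects d from g — these are bridges.
In total 6 edges are bridges.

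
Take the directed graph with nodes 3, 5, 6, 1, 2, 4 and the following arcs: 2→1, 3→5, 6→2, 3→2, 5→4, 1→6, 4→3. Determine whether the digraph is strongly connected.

No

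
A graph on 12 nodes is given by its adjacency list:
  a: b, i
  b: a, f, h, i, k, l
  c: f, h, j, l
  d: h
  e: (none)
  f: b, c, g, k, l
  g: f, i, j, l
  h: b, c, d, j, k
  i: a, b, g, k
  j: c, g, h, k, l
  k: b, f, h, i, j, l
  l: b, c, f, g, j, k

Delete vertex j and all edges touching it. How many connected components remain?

With j gone, the remaining components are: {e}; {a, b, c, d, f, g, h, i, k, l}.
That is 2 components.

2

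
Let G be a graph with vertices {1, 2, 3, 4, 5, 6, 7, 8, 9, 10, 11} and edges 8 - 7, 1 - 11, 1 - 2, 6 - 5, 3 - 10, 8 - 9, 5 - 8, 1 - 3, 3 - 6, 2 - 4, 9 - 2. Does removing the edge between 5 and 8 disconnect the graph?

No

After removing 5 - 8, the path 5-6-3-1-2-9-8 still connects them, so the edge is not a bridge.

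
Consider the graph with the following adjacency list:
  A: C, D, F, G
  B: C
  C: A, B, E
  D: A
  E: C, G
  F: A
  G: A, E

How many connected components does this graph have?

Starting from A we can reach A, B, C, D, E, F, G. That is one component of size 7.
Total: 1 component.

1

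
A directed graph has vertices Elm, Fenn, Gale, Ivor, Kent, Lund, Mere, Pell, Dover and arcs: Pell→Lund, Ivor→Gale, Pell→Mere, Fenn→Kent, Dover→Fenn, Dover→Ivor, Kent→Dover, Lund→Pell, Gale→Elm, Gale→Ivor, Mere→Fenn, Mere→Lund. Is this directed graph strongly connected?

There is no directed path from Elm to Mere, so the graph is not strongly connected.

No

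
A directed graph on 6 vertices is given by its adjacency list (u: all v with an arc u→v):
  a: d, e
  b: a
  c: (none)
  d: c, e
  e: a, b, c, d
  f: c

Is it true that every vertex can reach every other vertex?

No

There is no directed path from c to f, so the graph is not strongly connected.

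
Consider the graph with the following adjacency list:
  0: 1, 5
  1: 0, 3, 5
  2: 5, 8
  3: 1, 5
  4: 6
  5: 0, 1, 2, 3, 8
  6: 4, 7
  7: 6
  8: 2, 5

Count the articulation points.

2

Removing 5 increases the component count from 2 to 3, so 5 is a cut vertex.
Removing 6 increases the component count from 2 to 3, so 6 is a cut vertex.
By contrast removing 8 leaves 2 components; it is not a cut vertex. No other vertex is a cut vertex either.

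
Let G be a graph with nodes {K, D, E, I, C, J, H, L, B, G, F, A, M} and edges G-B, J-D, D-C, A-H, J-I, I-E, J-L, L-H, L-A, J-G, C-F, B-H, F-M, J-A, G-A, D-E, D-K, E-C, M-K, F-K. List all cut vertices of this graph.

J

Removing J increases the component count from 1 to 2, so J is a cut vertex.
By contrast removing F leaves 1 component; it is not a cut vertex. No other vertex is a cut vertex either.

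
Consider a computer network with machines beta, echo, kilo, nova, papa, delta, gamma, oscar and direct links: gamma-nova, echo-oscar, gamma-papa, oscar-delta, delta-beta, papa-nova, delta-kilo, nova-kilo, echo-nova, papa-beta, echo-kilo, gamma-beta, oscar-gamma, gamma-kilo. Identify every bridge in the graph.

The edges on the cycle gamma-papa-beta-gamma are not bridges since each lies on that cycle.
Every edge lies on some cycle, so there are no bridges.

none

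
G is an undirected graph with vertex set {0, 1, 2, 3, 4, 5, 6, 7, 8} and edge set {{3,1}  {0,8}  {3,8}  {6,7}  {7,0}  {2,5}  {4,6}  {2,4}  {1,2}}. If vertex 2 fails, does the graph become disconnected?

Yes

Deleting 2 raises the number of components from 1 to 2, so 2 is a cut vertex.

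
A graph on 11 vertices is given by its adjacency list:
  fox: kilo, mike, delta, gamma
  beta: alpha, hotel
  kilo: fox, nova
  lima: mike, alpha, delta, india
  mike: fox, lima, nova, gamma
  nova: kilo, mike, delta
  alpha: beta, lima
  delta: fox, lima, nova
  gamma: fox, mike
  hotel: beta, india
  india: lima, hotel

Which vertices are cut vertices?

Removing lima increases the component count from 1 to 2, so lima is a cut vertex.
By contrast removing nova leaves 1 component; it is not a cut vertex. No other vertex is a cut vertex either.

lima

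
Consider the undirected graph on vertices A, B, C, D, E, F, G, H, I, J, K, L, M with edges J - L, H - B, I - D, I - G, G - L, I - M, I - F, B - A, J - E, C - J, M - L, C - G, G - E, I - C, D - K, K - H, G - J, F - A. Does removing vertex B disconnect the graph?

No

Deleting B leaves 1 component (was 1) (its neighbors A, H remain connected to each other), so B is not a cut vertex.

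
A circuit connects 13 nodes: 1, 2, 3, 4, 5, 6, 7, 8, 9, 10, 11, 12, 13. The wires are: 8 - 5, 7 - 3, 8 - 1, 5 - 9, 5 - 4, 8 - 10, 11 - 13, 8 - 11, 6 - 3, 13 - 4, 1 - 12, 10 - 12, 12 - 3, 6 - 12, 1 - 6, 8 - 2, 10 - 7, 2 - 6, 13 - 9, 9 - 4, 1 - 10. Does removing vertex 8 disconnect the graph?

Yes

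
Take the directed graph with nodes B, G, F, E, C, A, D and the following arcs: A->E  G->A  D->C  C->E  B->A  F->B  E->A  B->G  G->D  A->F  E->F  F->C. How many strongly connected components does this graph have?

1

{A, B, C, D, E, F, G} are all mutually reachable — one SCC of size 7.
That gives 1 strongly connected component.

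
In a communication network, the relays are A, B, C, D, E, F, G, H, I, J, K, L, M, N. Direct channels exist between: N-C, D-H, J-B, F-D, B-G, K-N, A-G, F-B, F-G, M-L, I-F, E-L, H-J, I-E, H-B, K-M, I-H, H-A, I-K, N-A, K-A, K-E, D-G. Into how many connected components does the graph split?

Starting from A we can reach A, B, C, D, E, F, G, H, I, J, K, L, M, N. That is one component of size 14.
Total: 1 component.

1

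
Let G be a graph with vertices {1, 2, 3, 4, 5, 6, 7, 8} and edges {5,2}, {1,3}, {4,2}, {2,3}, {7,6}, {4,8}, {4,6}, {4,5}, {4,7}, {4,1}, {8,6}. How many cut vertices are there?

1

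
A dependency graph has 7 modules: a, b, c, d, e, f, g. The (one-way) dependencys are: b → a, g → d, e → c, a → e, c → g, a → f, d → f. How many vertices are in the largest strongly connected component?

1

{e} is an SCC by itself.
{b} is an SCC by itself.
{g} is an SCC by itself.
{d} is an SCC by itself.
{f} is an SCC by itself.
(and 2 more singleton SCCs)
The largest has 1 vertex.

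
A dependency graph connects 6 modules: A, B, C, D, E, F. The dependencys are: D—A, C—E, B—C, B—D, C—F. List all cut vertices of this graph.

Removing B increases the component count from 1 to 2, so B is a cut vertex.
Removing C increases the component count from 1 to 3, so C is a cut vertex.
Removing D increases the component count from 1 to 2, so D is a cut vertex.
By contrast removing E leaves 1 component; it is not a cut vertex. No other vertex is a cut vertex either.

B, C, D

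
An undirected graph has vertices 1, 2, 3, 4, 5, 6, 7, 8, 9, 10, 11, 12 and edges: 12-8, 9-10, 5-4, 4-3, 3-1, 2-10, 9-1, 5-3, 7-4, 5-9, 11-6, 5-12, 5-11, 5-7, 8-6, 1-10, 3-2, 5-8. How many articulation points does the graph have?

1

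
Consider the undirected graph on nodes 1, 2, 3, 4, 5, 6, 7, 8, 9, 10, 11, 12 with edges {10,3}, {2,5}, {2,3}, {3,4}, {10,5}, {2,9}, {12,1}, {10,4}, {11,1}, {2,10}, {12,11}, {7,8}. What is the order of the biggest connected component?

6 is isolated — a component by itself.
Starting from 7 we can reach 7, 8. That is one component of size 2.
Starting from 1 we can reach 1, 11, 12. That is one component of size 3.
Starting from 2 we can reach 2, 3, 4, 5, 9, 10. That is one component of size 6.
The largest has 6 vertices.

6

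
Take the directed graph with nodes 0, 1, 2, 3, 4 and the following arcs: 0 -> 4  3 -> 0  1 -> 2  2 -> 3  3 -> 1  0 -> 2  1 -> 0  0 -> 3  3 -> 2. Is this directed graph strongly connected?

There is no directed path from 4 to 1, so the graph is not strongly connected.

No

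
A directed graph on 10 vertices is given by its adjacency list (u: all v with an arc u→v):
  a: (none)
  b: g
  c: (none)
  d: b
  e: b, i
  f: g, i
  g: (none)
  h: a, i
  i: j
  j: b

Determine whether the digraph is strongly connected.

No

There is no directed path from b to d, so the graph is not strongly connected.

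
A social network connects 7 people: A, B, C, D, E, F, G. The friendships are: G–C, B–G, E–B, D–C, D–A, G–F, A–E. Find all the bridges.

The edges on the cycle D-A-E-B-G-C-D are not bridges since each lies on that cycle.
But removing G–F disconnects G from F — this is a bridge.

F-G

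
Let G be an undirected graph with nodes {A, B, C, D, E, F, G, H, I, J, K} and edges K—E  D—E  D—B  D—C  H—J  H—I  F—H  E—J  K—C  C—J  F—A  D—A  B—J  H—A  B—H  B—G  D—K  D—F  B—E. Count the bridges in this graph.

The edges on the cycle D-F-A-D are not bridges since each lies on that cycle.
But removing B—G disconnects B from G; removing I—H disconnects I from H — these are bridges.
That makes 2 bridges.

2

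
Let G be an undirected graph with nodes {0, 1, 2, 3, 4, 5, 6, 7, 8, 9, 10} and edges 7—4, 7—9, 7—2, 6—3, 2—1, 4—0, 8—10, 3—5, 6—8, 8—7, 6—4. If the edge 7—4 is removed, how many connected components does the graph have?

1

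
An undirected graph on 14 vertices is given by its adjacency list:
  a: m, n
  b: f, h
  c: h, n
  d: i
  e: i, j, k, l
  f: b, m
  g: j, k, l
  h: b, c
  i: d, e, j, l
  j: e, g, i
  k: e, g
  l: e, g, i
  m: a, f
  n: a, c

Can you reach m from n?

Yes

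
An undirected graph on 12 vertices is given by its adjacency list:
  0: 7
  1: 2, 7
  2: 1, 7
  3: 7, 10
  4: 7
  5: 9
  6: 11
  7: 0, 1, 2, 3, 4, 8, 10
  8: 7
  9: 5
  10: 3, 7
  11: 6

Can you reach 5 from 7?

The component containing 7 is {0, 1, 2, 3, 4, 7, 8, 10}, and 5 is not in it.

No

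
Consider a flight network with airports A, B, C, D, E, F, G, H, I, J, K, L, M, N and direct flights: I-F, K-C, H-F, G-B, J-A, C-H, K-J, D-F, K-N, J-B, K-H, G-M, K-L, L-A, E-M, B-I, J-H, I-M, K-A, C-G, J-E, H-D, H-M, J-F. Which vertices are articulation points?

K

Removing K increases the component count from 1 to 2, so K is a cut vertex.
By contrast removing J leaves 1 component; it is not a cut vertex. No other vertex is a cut vertex either.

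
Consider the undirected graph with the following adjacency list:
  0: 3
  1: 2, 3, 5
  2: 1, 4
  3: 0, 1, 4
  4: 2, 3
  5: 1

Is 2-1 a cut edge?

No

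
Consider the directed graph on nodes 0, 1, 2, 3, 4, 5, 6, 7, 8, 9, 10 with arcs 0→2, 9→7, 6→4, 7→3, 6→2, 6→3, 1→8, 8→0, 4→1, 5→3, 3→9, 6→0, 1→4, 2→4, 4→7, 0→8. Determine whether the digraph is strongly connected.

No

There is no directed path from 1 to 10, so the graph is not strongly connected.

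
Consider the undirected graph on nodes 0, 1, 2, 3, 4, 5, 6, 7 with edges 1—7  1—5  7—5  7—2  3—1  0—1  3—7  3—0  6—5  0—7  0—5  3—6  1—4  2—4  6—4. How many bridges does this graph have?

The edges on the cycle 0-1-5-7-0 are not bridges since each lies on that cycle.
Every edge lies on some cycle, so there are no bridges.

0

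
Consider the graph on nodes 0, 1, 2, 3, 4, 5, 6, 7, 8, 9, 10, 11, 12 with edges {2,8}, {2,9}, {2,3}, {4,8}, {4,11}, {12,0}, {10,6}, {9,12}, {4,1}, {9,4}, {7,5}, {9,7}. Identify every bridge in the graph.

0-12, 1-4, 10-6, 11-4, 12-9, 2-3, 5-7, 7-9

The edges on the cycle 2-9-4-8-2 are not bridges since each lies on that cycle.
But removing 1 - 4 disconnects 1 from 4; removing 9 - 7 disconnects 9 from 7; removing 10 - 6 disconnects 10 from 6; removing 7 - 5 disconnects 7 from 5 — these are bridges.
In total 8 edges are bridges.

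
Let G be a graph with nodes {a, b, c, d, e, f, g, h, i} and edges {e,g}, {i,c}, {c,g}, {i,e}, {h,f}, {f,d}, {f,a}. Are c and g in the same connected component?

Yes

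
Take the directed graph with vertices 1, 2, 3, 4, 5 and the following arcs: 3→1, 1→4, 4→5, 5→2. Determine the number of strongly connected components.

5

{4} is an SCC by itself.
{1} is an SCC by itself.
{5} is an SCC by itself.
{3} is an SCC by itself.
{2} is an SCC by itself.
That gives 5 strongly connected components.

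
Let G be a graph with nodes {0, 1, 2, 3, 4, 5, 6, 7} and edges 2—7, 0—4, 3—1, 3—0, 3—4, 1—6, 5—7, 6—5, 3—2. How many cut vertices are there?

Removing 3 increases the component count from 1 to 2, so 3 is a cut vertex.
By contrast removing 0 leaves 1 component; it is not a cut vertex. No other vertex is a cut vertex either.

1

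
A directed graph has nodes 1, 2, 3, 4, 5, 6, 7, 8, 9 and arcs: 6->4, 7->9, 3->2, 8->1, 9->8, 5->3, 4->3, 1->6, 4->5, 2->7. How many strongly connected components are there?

1

{1, 2, 3, 4, 5, 6, 7, 8, 9} are all mutually reachable — one SCC of size 9.
That gives 1 strongly connected component.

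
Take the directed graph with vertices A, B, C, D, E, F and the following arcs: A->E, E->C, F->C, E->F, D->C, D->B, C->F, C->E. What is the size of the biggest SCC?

{C, E, F} are all mutually reachable — one SCC of size 3.
{B} is an SCC by itself.
{D} is an SCC by itself.
{A} is an SCC by itself.
The largest has 3 vertices.

3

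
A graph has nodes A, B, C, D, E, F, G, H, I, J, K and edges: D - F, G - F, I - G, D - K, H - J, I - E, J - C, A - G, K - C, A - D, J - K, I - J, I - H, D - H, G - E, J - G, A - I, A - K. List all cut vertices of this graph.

none

Removing K, for instance, still leaves 2 components. No single vertex removal increases the component count — the graph has no articulation points.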